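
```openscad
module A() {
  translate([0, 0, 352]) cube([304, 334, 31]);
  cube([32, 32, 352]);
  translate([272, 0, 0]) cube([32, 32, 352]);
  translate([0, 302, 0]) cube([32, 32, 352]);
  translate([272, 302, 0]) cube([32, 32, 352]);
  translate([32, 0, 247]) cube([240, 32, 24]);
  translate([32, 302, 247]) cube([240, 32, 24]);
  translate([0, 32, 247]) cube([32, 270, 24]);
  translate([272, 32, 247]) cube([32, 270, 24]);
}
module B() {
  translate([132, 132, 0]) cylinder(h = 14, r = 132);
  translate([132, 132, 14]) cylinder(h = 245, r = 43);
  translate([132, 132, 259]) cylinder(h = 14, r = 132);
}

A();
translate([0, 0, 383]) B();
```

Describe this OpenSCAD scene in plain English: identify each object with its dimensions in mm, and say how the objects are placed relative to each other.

A is a four-legged stool. The seat is 304×334 mm, 31 mm thick, top at z = 383 mm. It stands on four square legs, each 32×32 mm in cross-section, from z = 0 to the seat underside, each flush with a corner of the seat. Four stretchers, 32 mm wide and 24 mm tall, connect adjacent legs with their undersides at z = 247 mm, each running between the inner faces of the legs it joins and aligned with the legs' outer faces on the other axis.

B is a spool: two coaxial disc flanges of radius 132 mm and thickness 14 mm, joined by a core cylinder of radius 43 mm and height 245 mm. The lower flange rests on z = 0 and the three cylinders share a vertical axis.

The spool is on top of the stool.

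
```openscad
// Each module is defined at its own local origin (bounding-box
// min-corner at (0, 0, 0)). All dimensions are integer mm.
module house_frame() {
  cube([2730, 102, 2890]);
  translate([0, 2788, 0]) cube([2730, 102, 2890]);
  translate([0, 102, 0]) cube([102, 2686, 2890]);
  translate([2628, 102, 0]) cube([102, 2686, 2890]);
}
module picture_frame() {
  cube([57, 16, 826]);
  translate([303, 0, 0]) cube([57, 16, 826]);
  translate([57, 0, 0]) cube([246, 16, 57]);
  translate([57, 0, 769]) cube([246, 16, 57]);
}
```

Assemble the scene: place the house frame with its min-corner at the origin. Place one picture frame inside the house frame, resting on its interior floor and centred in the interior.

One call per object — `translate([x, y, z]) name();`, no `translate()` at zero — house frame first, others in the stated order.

house_frame();
translate([1185, 1437, 0]) picture_frame();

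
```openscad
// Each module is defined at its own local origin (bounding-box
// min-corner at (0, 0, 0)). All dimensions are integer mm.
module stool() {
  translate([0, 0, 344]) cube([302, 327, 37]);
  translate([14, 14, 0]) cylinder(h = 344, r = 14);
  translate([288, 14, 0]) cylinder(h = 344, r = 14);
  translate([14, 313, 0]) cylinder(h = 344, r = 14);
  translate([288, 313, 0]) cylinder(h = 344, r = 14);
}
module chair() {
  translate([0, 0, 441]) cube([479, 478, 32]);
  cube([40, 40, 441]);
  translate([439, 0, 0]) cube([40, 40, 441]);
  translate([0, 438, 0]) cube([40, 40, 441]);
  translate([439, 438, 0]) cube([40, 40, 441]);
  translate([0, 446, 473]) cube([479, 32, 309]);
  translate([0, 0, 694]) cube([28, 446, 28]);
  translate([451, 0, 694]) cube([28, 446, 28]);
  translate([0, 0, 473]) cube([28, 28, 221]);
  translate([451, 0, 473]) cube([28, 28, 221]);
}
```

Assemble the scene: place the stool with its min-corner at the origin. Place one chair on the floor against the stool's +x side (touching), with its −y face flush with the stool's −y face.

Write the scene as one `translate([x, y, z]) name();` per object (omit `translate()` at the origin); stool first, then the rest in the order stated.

stool();
translate([302, 0, 0]) chair();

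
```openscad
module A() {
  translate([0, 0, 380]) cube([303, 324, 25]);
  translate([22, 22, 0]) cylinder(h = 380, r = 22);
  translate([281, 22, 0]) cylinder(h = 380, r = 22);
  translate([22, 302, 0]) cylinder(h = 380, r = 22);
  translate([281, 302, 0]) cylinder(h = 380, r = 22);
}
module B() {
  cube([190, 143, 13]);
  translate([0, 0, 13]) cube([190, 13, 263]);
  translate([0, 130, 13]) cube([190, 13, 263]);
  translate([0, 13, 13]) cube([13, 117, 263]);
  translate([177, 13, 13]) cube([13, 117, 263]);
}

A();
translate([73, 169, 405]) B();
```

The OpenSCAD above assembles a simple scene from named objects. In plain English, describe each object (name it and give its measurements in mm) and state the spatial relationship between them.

A is a simple wooden stool: a rectangular seat 303 mm (x) by 324 mm (y), 25 mm thick, top face at z = 405 mm, on four round legs, each 44 mm in diameter. The legs rest on z = 0, each leg's axis is inset half a diameter from the nearest pair of seat edges (so the leg's bounding box is flush with the corner).

B is an open-topped rectangular box: outside dimensions 190×143×276 mm, with a uniform wall and base thickness of 13 mm. The base is a full 190×143 slab on the floor; four walls sit on top of the base. The front and back walls (the −y and +y sides) span the full width; the two side walls fit between them.

The open box is on top of the stool.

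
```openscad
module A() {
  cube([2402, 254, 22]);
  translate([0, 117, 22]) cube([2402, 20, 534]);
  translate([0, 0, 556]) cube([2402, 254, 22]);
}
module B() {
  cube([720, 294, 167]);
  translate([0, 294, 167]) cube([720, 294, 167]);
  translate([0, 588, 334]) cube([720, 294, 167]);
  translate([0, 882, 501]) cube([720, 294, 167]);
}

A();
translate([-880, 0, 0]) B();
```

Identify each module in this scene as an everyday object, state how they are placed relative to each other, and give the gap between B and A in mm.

The staircase's nearest face is 160 mm from the I-beam's −x face.

A is an I-beam. B is a staircase. The staircase is on the floor beside the I-beam on its −x side. The gap between the staircase and the I-beam is 160 mm.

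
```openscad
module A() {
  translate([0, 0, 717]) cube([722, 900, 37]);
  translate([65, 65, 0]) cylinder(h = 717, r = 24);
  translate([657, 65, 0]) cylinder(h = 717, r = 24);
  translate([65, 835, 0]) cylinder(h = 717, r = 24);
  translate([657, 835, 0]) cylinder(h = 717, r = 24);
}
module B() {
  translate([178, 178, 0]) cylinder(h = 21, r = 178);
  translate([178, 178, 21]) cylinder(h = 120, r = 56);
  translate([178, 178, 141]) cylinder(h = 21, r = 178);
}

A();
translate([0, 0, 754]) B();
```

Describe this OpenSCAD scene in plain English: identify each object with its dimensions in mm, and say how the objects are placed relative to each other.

A is a table: top 722 mm (x) × 900 mm (y), 37 mm thick, upper face at z = 754 mm, on four round legs of 48 mm diameter, each leg's bounding box inset 41 mm from the nearest pair of top edges, running from z = 0 to the bottom of the top.

B is a spool: two coaxial disc flanges of radius 178 mm and thickness 21 mm, joined by a core cylinder of radius 56 mm and height 120 mm. The lower flange rests on z = 0 and the three cylinders share a vertical axis.

The spool is on top of the table.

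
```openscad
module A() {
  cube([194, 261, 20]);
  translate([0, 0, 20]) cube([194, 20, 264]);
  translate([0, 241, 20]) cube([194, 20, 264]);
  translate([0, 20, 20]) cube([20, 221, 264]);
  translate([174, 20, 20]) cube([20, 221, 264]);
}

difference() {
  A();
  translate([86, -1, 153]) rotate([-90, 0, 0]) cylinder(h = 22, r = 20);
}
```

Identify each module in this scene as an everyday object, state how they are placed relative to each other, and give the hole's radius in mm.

The subtracted cylinder has r = 20 mm.

A is an open box. The open box has a circular hole through its front wall. The hole's radius is 20 mm.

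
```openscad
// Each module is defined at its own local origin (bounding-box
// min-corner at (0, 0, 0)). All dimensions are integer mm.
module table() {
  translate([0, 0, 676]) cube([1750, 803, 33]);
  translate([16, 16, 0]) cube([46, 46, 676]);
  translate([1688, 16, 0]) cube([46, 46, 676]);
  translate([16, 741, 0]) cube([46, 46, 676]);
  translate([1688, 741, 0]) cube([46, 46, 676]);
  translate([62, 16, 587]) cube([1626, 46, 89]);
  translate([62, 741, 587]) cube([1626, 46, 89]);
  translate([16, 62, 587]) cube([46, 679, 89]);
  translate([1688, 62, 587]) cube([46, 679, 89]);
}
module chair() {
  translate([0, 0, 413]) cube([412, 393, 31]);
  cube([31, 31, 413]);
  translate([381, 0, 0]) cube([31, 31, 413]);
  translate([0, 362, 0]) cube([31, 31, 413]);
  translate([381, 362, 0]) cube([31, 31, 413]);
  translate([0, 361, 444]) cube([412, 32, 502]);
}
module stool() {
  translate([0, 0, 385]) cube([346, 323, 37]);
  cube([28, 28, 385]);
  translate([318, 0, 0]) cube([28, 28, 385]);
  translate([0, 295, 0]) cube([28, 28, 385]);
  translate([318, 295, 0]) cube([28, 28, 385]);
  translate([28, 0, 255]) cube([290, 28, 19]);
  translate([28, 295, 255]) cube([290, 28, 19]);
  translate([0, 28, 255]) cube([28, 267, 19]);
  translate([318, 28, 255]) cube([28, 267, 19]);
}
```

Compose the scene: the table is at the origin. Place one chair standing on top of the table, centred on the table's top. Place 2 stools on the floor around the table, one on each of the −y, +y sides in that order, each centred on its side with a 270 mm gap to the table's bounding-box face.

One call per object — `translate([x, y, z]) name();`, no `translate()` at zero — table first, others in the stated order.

table();
translate([669, 205, 709]) chair();
translate([702, -593, 0]) stool();
translate([702, 1073, 0]) stool();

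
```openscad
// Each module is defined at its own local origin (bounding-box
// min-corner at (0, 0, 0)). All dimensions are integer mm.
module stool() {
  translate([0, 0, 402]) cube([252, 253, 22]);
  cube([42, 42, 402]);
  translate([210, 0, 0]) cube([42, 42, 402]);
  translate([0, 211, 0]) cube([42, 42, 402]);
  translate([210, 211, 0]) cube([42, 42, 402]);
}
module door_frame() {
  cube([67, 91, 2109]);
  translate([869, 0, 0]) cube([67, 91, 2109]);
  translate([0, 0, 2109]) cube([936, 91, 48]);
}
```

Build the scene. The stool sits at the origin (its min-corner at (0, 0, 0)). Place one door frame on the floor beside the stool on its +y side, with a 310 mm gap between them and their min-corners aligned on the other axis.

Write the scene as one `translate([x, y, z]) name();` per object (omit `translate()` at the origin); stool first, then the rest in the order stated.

stool();
translate([0, 563, 0]) door_frame();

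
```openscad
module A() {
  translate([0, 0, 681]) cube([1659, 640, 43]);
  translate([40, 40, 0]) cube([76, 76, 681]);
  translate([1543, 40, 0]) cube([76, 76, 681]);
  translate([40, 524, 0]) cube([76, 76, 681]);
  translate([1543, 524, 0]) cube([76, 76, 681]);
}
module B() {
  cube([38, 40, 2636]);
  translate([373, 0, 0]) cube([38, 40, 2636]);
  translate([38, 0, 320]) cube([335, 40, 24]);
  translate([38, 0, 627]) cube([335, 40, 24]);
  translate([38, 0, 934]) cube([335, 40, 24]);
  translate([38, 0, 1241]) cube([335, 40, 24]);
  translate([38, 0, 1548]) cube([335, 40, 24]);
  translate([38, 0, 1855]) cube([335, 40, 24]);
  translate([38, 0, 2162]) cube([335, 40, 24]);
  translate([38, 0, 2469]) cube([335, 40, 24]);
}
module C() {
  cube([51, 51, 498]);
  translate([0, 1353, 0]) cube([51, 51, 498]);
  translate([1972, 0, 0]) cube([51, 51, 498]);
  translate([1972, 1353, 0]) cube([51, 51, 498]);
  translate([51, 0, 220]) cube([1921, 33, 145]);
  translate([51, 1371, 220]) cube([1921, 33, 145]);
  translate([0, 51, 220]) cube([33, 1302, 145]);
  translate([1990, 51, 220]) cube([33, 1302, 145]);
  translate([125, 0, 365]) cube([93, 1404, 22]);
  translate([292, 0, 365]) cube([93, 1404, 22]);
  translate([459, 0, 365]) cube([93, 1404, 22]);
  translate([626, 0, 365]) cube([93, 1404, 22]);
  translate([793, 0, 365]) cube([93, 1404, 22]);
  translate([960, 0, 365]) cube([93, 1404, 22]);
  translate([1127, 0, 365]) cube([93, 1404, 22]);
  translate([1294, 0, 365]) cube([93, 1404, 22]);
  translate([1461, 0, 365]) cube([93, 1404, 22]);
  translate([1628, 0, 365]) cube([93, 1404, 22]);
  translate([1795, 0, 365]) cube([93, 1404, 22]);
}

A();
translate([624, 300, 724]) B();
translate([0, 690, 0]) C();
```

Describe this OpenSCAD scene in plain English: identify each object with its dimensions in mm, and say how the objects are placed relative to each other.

A is a table: top 1659 mm (x) × 640 mm (y), 43 mm thick, upper face at z = 724 mm, on four 76×76 mm square legs, each inset 40 mm from the nearest pair of top edges, running from z = 0 to the bottom of the top.

B is a wooden ladder with two side rails of 38×40 mm section and 2636 mm height, set 411 mm apart overall. Between them run 8 rectangular rungs (40 mm deep, 24 mm thick), front faces flush with the rails' −y face. The bottom of the first rung is 320 mm above the floor and each subsequent rung is 307 mm higher than the one below.

C is a bed frame 2023 mm long (x) by 1404 mm wide (y). Four 51×51 mm corner posts, 498 mm tall, at the corners of the footprint. Four rails of 33 mm thickness and 145 mm height run between adjacent posts with their undersides at z = 220 mm, their outer faces flush with the outside of the frame (the two x-running rails run between the posts' inner faces; the two y-running rails run between the posts' inner faces). 11 slats, each 93 mm wide (x) and 22 mm thick, lie across the top of the two x-running rails, running the full 1404 mm width of the frame in y; the slats are evenly spaced along x between the inner faces of the end posts with equal gaps (rounded down to the nearest mm) at the −x end and between each pair — any rounding remainder accumulates at the +x end.

The ladder is on top of the table, centred. The bed frame is on the floor beside the table on its +y side.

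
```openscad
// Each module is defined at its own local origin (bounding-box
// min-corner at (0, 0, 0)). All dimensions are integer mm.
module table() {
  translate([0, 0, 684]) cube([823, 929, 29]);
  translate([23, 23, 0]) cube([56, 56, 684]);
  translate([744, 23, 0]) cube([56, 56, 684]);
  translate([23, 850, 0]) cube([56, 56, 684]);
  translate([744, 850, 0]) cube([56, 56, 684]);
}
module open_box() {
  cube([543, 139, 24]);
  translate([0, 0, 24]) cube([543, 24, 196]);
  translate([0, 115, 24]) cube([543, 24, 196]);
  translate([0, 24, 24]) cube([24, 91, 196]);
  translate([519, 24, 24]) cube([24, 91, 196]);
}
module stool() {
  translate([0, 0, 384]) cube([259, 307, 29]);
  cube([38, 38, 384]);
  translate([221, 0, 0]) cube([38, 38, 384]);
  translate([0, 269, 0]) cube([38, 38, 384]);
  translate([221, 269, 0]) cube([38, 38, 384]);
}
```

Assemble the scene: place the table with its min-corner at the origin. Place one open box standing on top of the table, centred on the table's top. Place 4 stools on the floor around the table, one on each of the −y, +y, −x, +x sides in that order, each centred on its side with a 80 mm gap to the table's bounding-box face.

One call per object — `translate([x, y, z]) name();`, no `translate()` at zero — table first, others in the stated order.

table();
translate([140, 395, 713]) open_box();
translate([282, -387, 0]) stool();
translate([282, 1009, 0]) stool();
translate([-339, 311, 0]) stool();
translate([903, 311, 0]) stool();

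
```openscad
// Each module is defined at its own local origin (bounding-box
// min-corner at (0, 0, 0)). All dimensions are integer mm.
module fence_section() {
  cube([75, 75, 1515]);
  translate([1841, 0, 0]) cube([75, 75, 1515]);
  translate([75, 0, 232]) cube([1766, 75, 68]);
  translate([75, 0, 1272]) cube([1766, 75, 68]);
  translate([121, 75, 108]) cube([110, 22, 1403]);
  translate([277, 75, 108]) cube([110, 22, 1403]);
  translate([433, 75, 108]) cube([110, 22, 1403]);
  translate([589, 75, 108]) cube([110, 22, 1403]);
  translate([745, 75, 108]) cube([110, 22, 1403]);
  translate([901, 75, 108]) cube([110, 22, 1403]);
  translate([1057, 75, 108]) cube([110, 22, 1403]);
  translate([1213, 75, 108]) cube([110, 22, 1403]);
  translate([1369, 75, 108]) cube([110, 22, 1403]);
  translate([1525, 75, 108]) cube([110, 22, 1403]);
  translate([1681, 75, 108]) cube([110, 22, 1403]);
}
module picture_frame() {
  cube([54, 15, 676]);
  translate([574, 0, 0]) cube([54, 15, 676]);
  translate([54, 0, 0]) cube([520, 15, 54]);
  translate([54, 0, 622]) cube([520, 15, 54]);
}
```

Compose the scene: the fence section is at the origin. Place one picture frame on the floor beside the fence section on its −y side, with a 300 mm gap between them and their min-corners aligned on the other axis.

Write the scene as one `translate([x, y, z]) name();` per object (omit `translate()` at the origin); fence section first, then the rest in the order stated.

fence_section();
translate([0, -315, 0]) picture_frame();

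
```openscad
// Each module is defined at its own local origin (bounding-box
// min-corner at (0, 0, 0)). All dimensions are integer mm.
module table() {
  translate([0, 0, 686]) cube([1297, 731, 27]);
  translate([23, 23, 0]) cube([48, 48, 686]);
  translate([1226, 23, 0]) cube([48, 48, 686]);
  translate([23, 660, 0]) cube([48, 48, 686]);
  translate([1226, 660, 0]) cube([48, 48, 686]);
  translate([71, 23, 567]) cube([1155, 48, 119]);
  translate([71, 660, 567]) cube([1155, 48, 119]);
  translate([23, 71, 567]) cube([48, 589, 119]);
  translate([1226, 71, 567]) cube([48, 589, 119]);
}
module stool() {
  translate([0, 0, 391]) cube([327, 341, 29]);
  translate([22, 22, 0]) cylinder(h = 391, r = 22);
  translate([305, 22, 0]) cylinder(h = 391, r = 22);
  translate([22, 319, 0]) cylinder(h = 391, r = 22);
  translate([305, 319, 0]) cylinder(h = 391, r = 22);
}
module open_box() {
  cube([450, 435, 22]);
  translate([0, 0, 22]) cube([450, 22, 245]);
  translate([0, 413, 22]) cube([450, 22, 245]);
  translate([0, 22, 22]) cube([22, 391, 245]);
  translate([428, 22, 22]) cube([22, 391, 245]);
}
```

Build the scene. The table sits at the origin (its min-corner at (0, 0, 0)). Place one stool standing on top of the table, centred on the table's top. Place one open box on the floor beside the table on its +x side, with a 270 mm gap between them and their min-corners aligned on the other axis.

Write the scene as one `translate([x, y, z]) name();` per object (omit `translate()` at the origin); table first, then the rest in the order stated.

table();
translate([485, 195, 713]) stool();
translate([1567, 0, 0]) open_box();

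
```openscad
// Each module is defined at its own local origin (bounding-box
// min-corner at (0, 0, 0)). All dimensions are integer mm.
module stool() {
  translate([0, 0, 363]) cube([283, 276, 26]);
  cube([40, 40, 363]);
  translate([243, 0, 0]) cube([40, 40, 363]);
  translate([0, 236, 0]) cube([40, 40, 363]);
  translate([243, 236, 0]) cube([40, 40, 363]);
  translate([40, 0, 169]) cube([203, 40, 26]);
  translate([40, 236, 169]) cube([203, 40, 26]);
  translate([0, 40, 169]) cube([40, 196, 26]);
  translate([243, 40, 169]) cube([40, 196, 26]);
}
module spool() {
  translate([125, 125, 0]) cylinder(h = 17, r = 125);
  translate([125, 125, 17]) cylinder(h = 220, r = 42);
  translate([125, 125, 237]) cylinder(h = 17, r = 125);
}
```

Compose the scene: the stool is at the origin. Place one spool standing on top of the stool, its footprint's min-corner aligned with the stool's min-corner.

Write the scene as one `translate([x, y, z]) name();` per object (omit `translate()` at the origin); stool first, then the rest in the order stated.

stool();
translate([0, 0, 389]) spool();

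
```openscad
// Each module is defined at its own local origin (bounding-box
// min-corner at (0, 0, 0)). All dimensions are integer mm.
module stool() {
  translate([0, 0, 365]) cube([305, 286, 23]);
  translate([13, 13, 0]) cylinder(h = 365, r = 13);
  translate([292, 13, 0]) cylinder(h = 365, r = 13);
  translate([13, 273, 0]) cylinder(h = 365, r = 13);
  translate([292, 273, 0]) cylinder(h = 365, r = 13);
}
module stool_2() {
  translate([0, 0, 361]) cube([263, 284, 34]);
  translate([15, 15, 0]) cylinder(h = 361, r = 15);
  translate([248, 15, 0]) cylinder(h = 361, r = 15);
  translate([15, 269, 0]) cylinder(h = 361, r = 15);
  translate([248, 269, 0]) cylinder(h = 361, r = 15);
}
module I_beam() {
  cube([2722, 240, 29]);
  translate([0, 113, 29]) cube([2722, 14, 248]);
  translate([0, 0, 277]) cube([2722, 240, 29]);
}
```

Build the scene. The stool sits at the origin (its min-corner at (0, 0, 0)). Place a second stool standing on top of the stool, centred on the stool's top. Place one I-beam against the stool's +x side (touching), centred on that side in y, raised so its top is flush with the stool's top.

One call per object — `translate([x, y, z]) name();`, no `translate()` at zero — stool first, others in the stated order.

stool();
translate([21, 1, 388]) stool_2();
translate([305, 23, 82]) I_beam();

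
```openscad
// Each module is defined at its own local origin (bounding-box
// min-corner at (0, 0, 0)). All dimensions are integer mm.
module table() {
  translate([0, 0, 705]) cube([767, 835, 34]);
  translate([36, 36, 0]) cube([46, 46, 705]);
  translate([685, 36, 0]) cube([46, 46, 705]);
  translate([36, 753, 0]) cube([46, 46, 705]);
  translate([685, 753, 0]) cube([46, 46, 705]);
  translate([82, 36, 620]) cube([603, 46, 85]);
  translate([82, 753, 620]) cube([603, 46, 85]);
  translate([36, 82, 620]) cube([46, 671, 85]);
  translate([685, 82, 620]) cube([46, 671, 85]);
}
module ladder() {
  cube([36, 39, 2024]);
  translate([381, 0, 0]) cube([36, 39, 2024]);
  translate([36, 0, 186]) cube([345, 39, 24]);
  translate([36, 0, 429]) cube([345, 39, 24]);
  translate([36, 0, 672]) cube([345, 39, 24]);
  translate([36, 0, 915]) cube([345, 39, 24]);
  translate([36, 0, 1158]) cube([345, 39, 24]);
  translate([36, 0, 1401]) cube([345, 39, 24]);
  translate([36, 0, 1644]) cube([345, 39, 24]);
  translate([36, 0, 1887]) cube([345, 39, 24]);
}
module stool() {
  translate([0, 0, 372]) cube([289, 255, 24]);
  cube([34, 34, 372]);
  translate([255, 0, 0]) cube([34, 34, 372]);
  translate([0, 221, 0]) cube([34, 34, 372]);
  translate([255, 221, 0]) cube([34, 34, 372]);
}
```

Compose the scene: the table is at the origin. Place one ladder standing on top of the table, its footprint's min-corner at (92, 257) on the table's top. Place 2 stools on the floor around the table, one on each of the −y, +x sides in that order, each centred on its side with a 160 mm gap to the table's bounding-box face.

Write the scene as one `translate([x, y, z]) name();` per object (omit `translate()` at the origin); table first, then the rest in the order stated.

table();
translate([92, 257, 739]) ladder();
translate([239, -415, 0]) stool();
translate([927, 290, 0]) stool();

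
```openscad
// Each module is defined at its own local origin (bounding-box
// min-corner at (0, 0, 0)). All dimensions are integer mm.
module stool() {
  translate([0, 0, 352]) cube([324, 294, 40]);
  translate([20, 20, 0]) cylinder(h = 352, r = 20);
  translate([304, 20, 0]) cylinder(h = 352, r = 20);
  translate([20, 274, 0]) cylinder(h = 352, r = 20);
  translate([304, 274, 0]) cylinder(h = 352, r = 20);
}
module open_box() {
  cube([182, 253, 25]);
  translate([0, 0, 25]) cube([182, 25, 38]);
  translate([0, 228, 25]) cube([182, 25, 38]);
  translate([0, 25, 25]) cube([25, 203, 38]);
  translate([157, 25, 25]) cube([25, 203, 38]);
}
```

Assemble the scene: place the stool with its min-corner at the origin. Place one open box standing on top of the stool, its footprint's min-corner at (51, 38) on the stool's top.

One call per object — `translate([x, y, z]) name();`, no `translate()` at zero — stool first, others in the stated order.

stool();
translate([51, 38, 392]) open_box();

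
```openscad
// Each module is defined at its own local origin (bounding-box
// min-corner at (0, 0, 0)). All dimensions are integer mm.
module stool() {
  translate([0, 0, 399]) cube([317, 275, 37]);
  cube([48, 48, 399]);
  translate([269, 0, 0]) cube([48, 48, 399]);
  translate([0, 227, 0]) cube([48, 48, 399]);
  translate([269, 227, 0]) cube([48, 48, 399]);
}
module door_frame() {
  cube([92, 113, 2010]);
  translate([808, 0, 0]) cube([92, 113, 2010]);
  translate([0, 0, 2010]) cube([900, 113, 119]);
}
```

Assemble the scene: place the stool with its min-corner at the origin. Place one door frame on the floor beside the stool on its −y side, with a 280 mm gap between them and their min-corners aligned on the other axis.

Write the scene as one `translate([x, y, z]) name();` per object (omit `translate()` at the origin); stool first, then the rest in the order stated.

stool();
translate([0, -393, 0]) door_frame();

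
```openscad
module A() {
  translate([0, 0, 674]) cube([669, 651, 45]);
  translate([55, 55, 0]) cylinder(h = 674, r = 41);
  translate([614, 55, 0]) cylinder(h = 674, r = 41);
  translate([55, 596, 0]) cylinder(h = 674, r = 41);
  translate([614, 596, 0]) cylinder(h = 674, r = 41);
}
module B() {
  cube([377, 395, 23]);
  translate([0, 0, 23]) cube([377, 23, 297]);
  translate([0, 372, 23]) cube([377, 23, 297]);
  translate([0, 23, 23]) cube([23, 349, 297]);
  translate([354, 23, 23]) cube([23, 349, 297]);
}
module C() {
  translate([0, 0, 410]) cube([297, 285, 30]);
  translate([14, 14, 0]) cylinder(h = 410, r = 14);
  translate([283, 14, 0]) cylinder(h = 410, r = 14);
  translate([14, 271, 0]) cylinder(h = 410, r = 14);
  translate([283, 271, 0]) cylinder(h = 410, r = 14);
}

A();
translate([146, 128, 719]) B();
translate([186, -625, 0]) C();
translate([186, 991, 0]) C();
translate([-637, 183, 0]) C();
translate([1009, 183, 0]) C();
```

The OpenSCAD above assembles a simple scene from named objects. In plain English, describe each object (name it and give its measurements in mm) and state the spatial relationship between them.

A is a rectangular dining table. The top is 669×651×45 mm with its upper surface at z = 719 mm. It stands on four round legs of 82 mm diameter, each leg's bounding box inset 14 mm from the nearest pair of top edges, running from the floor to the underside of the top.

B is an open storage box with external size 377×395×320 mm and wall thickness 23 mm (the base is also 23 mm thick). The base covers the whole footprint; the four walls stand on the base, with the y-facing walls full-width and the x-facing walls fitting between their inner faces.

C is a four-legged stool. The seat is a 297×285×30 mm slab whose top surface is at z = 440 mm; four round legs, each 28 mm in diameter, run from the floor (z = 0) to the underside of the seat, each leg's axis is inset half a diameter from the nearest pair of seat edges (so the leg's bounding box is flush with the corner).

The open box is on top of the table, centred. Four stools sit around the table at the −y, +y, −x, +x sides.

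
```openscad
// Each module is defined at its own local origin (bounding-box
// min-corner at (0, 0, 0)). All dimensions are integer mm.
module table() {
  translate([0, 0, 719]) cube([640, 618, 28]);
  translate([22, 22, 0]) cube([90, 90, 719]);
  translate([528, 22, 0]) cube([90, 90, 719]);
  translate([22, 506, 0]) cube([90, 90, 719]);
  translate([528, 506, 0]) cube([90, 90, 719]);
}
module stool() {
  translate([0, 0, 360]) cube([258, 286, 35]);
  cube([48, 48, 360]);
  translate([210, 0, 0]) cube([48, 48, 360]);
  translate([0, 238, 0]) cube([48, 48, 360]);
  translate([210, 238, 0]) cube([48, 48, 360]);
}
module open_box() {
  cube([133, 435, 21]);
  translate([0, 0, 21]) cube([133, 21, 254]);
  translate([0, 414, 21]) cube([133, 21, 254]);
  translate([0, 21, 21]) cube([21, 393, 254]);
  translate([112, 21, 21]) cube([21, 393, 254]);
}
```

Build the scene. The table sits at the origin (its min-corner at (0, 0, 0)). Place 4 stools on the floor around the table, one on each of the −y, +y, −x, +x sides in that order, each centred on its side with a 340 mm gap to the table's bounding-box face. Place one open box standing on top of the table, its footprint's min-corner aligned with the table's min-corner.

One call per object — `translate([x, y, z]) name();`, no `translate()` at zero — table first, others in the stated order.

table();
translate([191, -626, 0]) stool();
translate([191, 958, 0]) stool();
translate([-598, 166, 0]) stool();
translate([980, 166, 0]) stool();
translate([0, 0, 747]) open_box();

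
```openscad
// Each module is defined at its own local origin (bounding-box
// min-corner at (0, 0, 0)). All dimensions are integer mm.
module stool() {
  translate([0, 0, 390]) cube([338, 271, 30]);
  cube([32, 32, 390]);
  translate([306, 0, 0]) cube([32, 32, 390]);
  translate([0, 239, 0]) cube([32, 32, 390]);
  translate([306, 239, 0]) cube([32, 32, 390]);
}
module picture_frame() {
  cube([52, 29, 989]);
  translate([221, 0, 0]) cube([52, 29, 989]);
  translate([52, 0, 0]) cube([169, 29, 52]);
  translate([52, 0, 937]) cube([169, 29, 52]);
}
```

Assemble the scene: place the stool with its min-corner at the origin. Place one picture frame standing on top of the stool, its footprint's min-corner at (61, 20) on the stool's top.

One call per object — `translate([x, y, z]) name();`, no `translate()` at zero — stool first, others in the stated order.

stool();
translate([61, 20, 420]) picture_frame();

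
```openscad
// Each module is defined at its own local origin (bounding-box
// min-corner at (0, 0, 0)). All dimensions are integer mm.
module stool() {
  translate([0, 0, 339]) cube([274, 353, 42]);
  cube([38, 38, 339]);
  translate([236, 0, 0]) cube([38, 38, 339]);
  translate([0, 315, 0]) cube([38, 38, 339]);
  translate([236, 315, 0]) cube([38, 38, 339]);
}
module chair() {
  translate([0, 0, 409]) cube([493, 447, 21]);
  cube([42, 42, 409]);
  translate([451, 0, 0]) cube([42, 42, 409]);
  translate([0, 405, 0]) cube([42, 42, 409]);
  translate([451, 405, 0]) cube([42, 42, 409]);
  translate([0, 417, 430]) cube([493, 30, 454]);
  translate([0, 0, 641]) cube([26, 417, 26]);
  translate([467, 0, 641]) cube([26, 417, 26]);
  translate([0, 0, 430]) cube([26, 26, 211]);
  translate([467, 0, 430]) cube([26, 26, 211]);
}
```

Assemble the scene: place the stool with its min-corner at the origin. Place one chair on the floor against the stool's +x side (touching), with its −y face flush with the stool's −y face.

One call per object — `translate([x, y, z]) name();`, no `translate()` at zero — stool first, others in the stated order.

stool();
translate([274, 0, 0]) chair();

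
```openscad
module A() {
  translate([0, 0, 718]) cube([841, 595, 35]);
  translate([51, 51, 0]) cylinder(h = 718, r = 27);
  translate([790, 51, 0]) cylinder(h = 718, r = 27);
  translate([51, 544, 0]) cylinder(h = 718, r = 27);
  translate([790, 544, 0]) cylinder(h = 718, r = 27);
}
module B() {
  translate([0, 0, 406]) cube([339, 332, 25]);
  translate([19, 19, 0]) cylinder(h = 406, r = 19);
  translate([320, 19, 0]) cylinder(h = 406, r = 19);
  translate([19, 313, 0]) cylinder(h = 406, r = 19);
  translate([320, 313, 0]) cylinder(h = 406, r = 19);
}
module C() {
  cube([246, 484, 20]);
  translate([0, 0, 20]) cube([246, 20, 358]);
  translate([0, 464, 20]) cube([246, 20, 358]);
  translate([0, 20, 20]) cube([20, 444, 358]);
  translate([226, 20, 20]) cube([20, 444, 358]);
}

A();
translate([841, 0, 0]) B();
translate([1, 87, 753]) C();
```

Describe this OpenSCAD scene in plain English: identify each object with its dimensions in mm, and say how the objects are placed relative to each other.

A is a table: top 841 mm (x) × 595 mm (y), 35 mm thick, upper face at z = 753 mm, on four round legs of 54 mm diameter, each leg's bounding box inset 24 mm from the nearest pair of top edges, running from z = 0 to the bottom of the top.

B is a four-legged stool. The seat is a 339×332×25 mm slab whose top surface is at z = 431 mm; four round legs, each 38 mm in diameter, run from the floor (z = 0) to the underside of the seat, each leg's axis is inset half a diameter from the nearest pair of seat edges (so the leg's bounding box is flush with the corner).

C is an open-topped rectangular box: outside dimensions 246×484×378 mm, with a uniform wall and base thickness of 20 mm. The base is a full 246×484 slab on the floor; four walls sit on top of the base. The front and back walls (the −y and +y sides) span the full width; the two side walls fit between them.

The stool is against the table's +x side, with their −y faces flush. The open box is on top of the table.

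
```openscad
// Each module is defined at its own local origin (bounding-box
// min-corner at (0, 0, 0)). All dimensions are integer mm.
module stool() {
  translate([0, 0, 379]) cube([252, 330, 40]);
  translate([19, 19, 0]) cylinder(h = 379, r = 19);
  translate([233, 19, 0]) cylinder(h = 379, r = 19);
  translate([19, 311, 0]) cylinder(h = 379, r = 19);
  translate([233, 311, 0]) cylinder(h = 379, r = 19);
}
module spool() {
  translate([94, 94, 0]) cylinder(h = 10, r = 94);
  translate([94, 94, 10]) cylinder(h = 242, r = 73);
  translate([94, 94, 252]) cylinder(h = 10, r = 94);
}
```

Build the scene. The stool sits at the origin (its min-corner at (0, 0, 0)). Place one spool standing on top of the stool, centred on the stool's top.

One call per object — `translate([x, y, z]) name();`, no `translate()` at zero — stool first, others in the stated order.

stool();
translate([32, 71, 419]) spool();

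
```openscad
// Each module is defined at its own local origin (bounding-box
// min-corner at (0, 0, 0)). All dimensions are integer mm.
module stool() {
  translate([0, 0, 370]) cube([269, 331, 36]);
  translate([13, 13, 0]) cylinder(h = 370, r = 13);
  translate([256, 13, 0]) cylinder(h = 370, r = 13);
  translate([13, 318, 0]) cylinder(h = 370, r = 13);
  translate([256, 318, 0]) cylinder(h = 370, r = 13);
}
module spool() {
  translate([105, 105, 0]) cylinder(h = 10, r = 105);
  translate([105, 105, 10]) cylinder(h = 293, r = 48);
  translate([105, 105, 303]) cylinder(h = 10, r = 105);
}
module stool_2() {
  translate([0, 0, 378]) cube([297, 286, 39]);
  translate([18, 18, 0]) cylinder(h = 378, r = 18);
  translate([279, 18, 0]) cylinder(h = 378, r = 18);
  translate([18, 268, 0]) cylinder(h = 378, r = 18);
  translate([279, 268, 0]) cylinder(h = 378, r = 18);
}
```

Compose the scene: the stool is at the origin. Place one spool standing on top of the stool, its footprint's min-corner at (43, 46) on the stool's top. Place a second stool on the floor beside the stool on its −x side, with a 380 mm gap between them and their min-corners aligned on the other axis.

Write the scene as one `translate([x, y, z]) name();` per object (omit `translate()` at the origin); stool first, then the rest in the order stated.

stool();
translate([43, 46, 406]) spool();
translate([-677, 0, 0]) stool_2();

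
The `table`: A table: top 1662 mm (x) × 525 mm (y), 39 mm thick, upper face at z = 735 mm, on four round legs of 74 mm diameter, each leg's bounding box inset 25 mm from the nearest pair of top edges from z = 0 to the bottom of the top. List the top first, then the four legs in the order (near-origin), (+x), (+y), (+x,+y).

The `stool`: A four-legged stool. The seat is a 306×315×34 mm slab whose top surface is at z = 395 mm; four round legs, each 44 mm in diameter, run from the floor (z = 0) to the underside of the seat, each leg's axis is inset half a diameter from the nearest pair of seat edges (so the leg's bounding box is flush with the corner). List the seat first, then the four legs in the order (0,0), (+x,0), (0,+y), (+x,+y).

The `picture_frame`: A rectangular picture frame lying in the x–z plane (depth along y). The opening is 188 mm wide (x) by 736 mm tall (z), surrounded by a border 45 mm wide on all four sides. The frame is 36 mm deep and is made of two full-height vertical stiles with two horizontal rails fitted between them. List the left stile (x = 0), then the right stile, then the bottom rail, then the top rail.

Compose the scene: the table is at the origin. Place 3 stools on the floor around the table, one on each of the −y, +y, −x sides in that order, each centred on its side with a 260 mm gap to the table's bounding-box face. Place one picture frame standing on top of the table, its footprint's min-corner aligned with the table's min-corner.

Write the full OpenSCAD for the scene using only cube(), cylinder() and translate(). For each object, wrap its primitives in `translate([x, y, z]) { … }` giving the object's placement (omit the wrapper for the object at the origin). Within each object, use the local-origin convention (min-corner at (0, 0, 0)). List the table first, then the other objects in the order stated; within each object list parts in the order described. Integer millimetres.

translate([0, 0, 696]) cube([1662, 525, 39]);
translate([62, 62, 0]) cylinder(h = 696, r = 37);
translate([1600, 62, 0]) cylinder(h = 696, r = 37);
translate([62, 463, 0]) cylinder(h = 696, r = 37);
translate([1600, 463, 0]) cylinder(h = 696, r = 37);
translate([678, -575, 0]) {
  translate([0, 0, 361]) cube([306, 315, 34]);
  translate([22, 22, 0]) cylinder(h = 361, r = 22);
  translate([284, 22, 0]) cylinder(h = 361, r = 22);
  translate([22, 293, 0]) cylinder(h = 361, r = 22);
  translate([284, 293, 0]) cylinder(h = 361, r = 22);
}
translate([678, 785, 0]) {
  translate([0, 0, 361]) cube([306, 315, 34]);
  translate([22, 22, 0]) cylinder(h = 361, r = 22);
  translate([284, 22, 0]) cylinder(h = 361, r = 22);
  translate([22, 293, 0]) cylinder(h = 361, r = 22);
  translate([284, 293, 0]) cylinder(h = 361, r = 22);
}
translate([-566, 105, 0]) {
  translate([0, 0, 361]) cube([306, 315, 34]);
  translate([22, 22, 0]) cylinder(h = 361, r = 22);
  translate([284, 22, 0]) cylinder(h = 361, r = 22);
  translate([22, 293, 0]) cylinder(h = 361, r = 22);
  translate([284, 293, 0]) cylinder(h = 361, r = 22);
}
translate([0, 0, 735]) {
  cube([45, 36, 826]);
  translate([233, 0, 0]) cube([45, 36, 826]);
  translate([45, 0, 0]) cube([188, 36, 45]);
  translate([45, 0, 781]) cube([188, 36, 45]);
}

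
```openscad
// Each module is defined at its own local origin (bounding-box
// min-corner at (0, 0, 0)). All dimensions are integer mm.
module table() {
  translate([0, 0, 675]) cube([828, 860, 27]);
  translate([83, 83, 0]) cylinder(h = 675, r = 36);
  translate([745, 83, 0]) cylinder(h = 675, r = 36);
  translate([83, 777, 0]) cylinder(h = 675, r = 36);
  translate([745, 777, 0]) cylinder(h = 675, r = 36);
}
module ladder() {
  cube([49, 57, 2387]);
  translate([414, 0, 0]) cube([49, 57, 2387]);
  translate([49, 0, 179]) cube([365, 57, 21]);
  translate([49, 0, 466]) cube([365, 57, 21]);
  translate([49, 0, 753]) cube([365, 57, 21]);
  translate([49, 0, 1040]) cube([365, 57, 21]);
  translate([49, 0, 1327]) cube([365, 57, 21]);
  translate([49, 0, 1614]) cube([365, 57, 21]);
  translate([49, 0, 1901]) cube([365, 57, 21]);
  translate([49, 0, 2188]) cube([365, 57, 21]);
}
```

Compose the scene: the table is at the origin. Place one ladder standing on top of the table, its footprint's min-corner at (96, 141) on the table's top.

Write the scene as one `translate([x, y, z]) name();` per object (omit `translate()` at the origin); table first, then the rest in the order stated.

table();
translate([96, 141, 702]) ladder();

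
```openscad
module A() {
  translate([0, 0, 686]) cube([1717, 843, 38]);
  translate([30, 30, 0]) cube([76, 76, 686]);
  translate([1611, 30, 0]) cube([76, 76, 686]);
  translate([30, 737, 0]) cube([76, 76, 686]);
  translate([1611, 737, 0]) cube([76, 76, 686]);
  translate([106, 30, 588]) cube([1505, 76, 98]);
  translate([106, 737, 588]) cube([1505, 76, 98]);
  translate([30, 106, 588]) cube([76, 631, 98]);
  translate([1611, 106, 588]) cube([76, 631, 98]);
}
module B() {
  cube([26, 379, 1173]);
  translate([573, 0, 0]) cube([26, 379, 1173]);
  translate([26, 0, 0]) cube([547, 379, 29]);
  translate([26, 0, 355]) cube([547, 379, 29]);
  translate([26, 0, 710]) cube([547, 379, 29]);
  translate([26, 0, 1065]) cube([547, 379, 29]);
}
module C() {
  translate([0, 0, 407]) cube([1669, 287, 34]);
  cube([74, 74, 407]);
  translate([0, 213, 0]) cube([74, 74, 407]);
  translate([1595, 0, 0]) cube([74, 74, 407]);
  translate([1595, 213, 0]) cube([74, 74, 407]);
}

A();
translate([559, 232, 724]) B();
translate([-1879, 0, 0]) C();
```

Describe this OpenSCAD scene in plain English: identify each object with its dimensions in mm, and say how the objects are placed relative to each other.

A is a rectangular dining table. The top is 1717×843×38 mm with its upper surface at z = 724 mm. It stands on four 76×76 mm square legs, each inset 30 mm from the nearest pair of top edges, running from the floor to the underside of the top. Four apron rails, 76 mm thick and 98 mm tall, run between adjacent legs with their top edges flush with the underside of the top and their outer faces flush with the legs' outer faces.

B is a bookshelf 599 mm wide overall, 379 mm deep and 1173 mm tall. The two sides are 26 mm thick vertical panels. 4 horizontal shelves of 29 mm thickness span between the inner faces of the sides; the lowest shelf sits on the floor and shelves are stacked with a clear vertical gap of 326 mm between each pair.

C is a bench: a 1669×287 mm seat slab, 34 mm thick, top at z = 441 mm, on four 74×74 mm square legs flush with the seat corners and standing on z = 0.

The bookshelf is on top of the table, centred. The bench is on the floor beside the table on its −x side.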